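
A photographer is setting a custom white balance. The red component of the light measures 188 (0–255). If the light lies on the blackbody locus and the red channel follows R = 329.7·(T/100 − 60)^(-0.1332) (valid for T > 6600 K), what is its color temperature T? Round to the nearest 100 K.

(t − 60)^(-0.1332) = 188/329.7 = 0.57022.
t − 60 = 0.57022^(1/-0.1332) = 0.57022^(-7.508) = 67.848, so t = 127.848.
T = 100·t = 12785 K → 12800 K to the nearest 100 K.

12800 K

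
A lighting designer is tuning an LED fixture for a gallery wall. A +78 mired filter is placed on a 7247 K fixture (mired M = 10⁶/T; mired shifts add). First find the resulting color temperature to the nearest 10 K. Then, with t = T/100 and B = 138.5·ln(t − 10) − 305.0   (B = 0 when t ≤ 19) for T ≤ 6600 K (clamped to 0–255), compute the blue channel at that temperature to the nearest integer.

M_in = 10⁶/7247 = 137.99; M_out = 137.99 + (+78) = 215.99.
T_out = 10⁶/215.99 = 4629.9 K → 4630 K; t = 46.3.
B = 138.5·ln(46.3 − 10) − 305.0 = 138.5·ln 36.3 − 305.0 = 138.5·3.5918 − 305.0 = 192.467.
Rounded: 192.

192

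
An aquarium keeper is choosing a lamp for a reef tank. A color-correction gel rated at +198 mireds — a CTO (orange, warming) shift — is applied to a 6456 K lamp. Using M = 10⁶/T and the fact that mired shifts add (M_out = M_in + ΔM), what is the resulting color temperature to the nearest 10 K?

M_in = 10⁶/6456 = 154.89 mireds.
M_out = 154.89 + (+198) = 352.89 mireds.
T_out = 10⁶/352.89 = 2833.7 K → 2830 K.

2830 K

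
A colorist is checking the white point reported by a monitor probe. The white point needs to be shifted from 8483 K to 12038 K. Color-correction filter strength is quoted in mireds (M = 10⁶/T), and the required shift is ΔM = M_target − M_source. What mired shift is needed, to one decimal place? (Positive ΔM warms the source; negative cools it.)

M_source = 10⁶/8483 = 117.883; M_target = 10⁶/12038 = 83.070.
ΔM = 83.070 − 117.883 = -34.813 → -34.8 mireds, a cooling shift.

-34.8 mireds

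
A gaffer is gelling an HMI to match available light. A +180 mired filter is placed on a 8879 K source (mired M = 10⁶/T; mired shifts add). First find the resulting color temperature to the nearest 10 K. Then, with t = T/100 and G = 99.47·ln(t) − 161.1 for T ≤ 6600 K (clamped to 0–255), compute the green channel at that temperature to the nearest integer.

190

M_in = 10⁶/8879 = 112.63; M_out = 112.63 + (+180) = 292.63.
T_out = 10⁶/292.63 = 3417.3 K → 3420 K; t = 34.2.
G = 99.47·ln 34.2 − 161.1 = 99.47·3.5322 − 161.1 = 190.250.
Rounded: 190.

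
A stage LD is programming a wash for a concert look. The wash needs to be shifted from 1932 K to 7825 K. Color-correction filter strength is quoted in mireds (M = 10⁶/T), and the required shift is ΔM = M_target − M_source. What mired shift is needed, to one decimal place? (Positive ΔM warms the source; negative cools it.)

-389.8 mireds

M_source = 10⁶/1932 = 517.598; M_target = 10⁶/7825 = 127.796.
ΔM = 127.796 − 517.598 = -389.803 → -389.8 mireds, a cooling shift.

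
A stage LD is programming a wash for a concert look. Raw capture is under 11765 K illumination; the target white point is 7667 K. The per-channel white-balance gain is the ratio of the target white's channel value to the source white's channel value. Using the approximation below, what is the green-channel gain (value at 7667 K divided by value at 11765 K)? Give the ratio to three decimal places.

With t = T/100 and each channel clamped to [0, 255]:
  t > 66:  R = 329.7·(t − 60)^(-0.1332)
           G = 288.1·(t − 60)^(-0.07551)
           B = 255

At 11765 K (t = 117.65):
  G = 288.1·(117.65 − 60)^(-0.07551) = 288.1·57.65^(-0.07551) = 288.1·0.73628 = 212.122.
At 7667 K (t = 76.67):
  G = 288.1·(76.67 − 60)^(-0.07551) = 288.1·16.67^(-0.07551) = 288.1·0.80860 = 232.957.
Gain = 232.957 / 212.122 = 1.0982 → 1.098.

1.098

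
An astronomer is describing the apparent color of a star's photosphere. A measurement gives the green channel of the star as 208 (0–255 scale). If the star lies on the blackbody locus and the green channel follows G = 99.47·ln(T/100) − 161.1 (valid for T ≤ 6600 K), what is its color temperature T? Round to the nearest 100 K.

4100 K

ln t = (208 + 161.1) / 99.47 = 3.7107.
t = e^3.7107 = 40.881.
T = 100·t = 4088 K → 4100 K to the nearest 100 K.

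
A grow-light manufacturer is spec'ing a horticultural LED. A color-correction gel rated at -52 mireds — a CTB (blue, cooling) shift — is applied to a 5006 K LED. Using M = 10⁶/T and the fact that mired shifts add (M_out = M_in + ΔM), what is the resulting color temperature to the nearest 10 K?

6770 K

M_in = 10⁶/5006 = 199.76 mireds.
M_out = 199.76 + (-52) = 147.76 mireds.
T_out = 10⁶/147.76 = 6767.7 K → 6770 K.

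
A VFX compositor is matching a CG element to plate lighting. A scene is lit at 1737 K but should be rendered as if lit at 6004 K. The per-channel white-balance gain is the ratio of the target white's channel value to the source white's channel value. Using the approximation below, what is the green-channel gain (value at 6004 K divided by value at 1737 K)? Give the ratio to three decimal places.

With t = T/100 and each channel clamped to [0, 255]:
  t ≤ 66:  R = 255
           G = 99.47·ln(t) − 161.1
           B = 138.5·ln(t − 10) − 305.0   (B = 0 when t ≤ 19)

At 1737 K (t = 17.37):
  G = 99.47·ln 17.37 − 161.1 = 99.47·2.8547 − 161.1 = 122.861.
At 6004 K (t = 60.04):
  G = 99.47·ln 60.04 − 161.1 = 99.47·4.0950 − 161.1 = 246.231.
Gain = 246.231 / 122.861 = 2.0041 → 2.004.

2.004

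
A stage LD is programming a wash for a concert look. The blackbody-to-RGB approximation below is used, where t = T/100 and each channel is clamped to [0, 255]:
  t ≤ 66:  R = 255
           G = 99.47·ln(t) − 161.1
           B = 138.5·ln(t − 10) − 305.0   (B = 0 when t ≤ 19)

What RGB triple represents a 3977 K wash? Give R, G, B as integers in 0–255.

t = 3977/100 = 39.77; the t ≤ 66 branch applies.
R = 255 by definition for t ≤ 66.
G = 99.47·ln 39.77 − 161.1 = 99.47·3.6831 − 161.1 = 205.259.
B = 138.5·ln(39.77 − 10) − 305.0 = 138.5·ln 29.77 − 305.0 = 138.5·3.3935 − 305.0 = 165.000.
Rounded: (255, 205, 165).

R=255, G=205, B=165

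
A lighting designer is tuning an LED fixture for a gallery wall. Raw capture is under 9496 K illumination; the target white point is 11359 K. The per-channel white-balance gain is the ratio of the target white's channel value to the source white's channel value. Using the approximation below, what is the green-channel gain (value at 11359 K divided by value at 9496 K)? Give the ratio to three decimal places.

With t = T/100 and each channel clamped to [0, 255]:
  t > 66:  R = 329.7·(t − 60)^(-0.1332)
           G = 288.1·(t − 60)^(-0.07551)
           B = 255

0.968

At 9496 K (t = 94.96):
  G = 288.1·(94.96 − 60)^(-0.07551) = 288.1·34.96^(-0.07551) = 288.1·0.76462 = 220.287.
At 11359 K (t = 113.59):
  G = 288.1·(113.59 − 60)^(-0.07551) = 288.1·53.59^(-0.07551) = 288.1·0.74035 = 213.295.
Gain = 213.295 / 220.287 = 0.9683 → 0.968.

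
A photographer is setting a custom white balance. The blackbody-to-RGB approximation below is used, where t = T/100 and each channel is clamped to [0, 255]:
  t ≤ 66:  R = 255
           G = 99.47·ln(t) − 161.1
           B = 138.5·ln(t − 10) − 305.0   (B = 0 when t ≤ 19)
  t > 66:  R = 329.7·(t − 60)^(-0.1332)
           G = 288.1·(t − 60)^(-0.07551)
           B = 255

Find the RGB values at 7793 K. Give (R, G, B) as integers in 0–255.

t = 7793/100 = 77.93; the t > 66 branch applies.
R = 329.7·(77.93 − 60)^(-0.1332) = 329.7·17.93^(-0.1332) = 329.7·0.68081 = 224.462.
G = 288.1·(77.93 − 60)^(-0.07551) = 288.1·17.93^(-0.07551) = 288.1·0.80416 = 231.678.
B = 255 by definition for t > 66.
Rounded: (224, 232, 255).

(224, 232, 255)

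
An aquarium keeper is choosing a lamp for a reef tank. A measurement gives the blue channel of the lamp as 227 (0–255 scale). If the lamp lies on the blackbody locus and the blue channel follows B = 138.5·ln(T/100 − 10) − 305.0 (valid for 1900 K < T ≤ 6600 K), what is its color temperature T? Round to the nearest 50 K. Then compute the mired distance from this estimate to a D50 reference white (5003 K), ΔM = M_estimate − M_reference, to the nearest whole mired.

-23 mireds

ln(t − 10) = (227 + 305.0) / 138.5 = 3.8412.
t − 10 = e^3.8412 = 46.579, so t = 56.579.
T = 100·t = 5658 K → 5650 K to the nearest 50 K.
M_estimate = 10⁶/5650 = 176.99; M_reference = 10⁶/5003 = 199.88.
ΔM = 176.99 − 199.88 = -22.89 → -23 mireds.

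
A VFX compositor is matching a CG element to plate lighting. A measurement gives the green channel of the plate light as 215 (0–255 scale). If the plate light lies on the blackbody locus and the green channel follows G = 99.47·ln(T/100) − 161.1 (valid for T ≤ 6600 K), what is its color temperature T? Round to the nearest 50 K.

4400 K

ln t = (215 + 161.1) / 99.47 = 3.7810.
t = e^3.7810 = 43.862.
T = 100·t = 4386 K → 4400 K to the nearest 50 K.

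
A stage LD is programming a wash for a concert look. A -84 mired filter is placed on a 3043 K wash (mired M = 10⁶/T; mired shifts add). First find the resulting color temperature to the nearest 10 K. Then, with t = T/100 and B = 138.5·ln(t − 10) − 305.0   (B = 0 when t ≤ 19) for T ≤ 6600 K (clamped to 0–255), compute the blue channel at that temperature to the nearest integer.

170

M_in = 10⁶/3043 = 328.62; M_out = 328.62 + (-84) = 244.62.
T_out = 10⁶/244.62 = 4087.9 K → 4090 K; t = 40.9.
B = 138.5·ln(40.9 − 10) − 305.0 = 138.5·ln 30.9 − 305.0 = 138.5·3.4308 − 305.0 = 170.160.
Rounded: 170.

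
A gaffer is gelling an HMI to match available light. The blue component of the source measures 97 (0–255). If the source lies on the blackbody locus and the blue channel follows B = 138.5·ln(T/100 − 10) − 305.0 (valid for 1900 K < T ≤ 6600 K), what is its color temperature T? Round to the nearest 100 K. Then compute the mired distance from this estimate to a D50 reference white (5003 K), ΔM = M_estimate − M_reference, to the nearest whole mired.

ln(t − 10) = (97 + 305.0) / 138.5 = 2.9025.
t − 10 = e^2.9025 = 18.220, so t = 28.220.
T = 100·t = 2822 K → 2800 K to the nearest 100 K.
M_estimate = 10⁶/2800 = 357.14; M_reference = 10⁶/5003 = 199.88.
ΔM = 357.14 − 199.88 = 157.26 → +157 mireds.

+157 mireds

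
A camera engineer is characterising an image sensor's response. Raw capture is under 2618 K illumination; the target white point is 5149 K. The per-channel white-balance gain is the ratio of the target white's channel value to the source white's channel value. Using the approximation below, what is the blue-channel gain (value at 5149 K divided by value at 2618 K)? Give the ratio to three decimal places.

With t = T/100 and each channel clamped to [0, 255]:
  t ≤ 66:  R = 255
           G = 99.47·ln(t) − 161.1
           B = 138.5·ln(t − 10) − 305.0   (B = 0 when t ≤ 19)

2.619

At 2618 K (t = 26.18):
  B = 138.5·ln(26.18 − 10) − 305.0 = 138.5·ln 16.18 − 305.0 = 138.5·2.7838 − 305.0 = 80.553.
At 5149 K (t = 51.49):
  B = 138.5·ln(51.49 − 10) − 305.0 = 138.5·ln 41.49 − 305.0 = 138.5·3.7255 − 305.0 = 210.975.
Gain = 210.975 / 80.553 = 2.6191 → 2.619.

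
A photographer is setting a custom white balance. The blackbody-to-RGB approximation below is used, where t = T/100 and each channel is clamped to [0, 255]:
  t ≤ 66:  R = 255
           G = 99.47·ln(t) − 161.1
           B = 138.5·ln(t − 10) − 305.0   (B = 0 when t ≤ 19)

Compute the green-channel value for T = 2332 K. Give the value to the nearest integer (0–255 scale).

152

t = 2332/100 = 23.32; the t ≤ 66 branch applies.
G = 99.47·ln 23.32 − 161.1 = 99.47·3.1493 − 161.1 = 152.162.
Rounded: 152.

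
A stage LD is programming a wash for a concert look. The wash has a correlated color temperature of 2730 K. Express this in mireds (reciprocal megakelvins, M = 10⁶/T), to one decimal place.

M = 10⁶ / 2730 = 366.300 → 366.3 mireds.

366.3 mireds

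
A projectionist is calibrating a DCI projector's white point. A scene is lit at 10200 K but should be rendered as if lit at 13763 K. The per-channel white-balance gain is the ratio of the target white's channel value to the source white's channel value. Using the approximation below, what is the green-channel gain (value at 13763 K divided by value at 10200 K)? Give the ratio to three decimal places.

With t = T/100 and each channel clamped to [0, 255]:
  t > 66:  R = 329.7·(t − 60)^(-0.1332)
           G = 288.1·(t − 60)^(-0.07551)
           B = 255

At 10200 K (t = 102):
  G = 288.1·(102 − 60)^(-0.07551) = 288.1·42^(-0.07551) = 288.1·0.75410 = 217.256.
At 13763 K (t = 137.63):
  G = 288.1·(137.63 − 60)^(-0.07551) = 288.1·77.63^(-0.07551) = 288.1·0.71992 = 207.409.
Gain = 207.409 / 217.256 = 0.9547 → 0.955.

0.955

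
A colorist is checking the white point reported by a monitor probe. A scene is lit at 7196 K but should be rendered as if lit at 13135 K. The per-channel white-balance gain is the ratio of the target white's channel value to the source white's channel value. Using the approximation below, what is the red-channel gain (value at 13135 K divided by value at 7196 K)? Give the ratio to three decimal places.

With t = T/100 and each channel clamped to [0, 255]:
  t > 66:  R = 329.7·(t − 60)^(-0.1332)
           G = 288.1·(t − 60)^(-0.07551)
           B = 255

At 7196 K (t = 71.96):
  R = 329.7·(71.96 − 60)^(-0.1332) = 329.7·11.96^(-0.1332) = 329.7·0.71853 = 236.900.
At 13135 K (t = 131.35):
  R = 329.7·(131.35 − 60)^(-0.1332) = 329.7·71.35^(-0.1332) = 329.7·0.56641 = 186.744.
Gain = 186.744 / 236.900 = 0.7883 → 0.788.

0.788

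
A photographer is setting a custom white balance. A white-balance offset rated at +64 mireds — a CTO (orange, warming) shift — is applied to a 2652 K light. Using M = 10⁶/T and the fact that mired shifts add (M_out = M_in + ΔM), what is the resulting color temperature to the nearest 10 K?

M_in = 10⁶/2652 = 377.07 mireds.
M_out = 377.07 + (+64) = 441.07 mireds.
T_out = 10⁶/441.07 = 2267.2 K → 2270 K.

2270 K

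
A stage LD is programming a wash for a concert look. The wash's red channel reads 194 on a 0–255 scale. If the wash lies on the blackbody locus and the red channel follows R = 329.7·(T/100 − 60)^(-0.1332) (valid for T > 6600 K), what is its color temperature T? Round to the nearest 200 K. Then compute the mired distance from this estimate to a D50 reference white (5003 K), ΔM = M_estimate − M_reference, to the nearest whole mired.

-112 mireds

(t − 60)^(-0.1332) = 194/329.7 = 0.58841.
t − 60 = 0.58841^(1/-0.1332) = 0.58841^(-7.508) = 53.593, so t = 113.593.
T = 100·t = 11359 K → 11400 K to the nearest 200 K.
M_estimate = 10⁶/11400 = 87.72; M_reference = 10⁶/5003 = 199.88.
ΔM = 87.72 − 199.88 = -112.16 → -112 mireds.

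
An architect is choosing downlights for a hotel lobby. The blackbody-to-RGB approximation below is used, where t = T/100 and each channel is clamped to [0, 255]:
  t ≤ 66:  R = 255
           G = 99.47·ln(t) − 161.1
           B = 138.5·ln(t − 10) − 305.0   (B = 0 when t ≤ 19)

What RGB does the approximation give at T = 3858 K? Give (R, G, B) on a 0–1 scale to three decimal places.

t = 3858/100 = 38.58; the t ≤ 66 branch applies.
R = 255 by definition for t ≤ 66.
G = 99.47·ln 38.58 − 161.1 = 99.47·3.6527 − 161.1 = 202.237.
B = 138.5·ln(38.58 − 10) − 305.0 = 138.5·ln 28.58 − 305.0 = 138.5·3.3527 − 305.0 = 159.350.
Dividing each by 255: (1.0000, 0.7931, 0.6249) → (1.000, 0.793, 0.625).

(1.000, 0.793, 0.625)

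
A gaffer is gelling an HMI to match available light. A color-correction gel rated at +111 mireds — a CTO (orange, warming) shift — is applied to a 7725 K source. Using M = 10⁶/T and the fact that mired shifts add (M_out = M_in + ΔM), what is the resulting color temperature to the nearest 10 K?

4160 K

M_in = 10⁶/7725 = 129.45 mireds.
M_out = 129.45 + (+111) = 240.45 mireds.
T_out = 10⁶/240.45 = 4158.9 K → 4160 K.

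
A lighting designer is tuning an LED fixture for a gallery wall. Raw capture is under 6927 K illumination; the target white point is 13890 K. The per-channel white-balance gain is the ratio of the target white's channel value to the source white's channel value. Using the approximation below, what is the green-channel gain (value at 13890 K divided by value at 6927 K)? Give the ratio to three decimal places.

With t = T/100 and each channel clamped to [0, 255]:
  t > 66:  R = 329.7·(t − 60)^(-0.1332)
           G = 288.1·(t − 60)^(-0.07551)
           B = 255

At 6927 K (t = 69.27):
  G = 288.1·(69.27 − 60)^(-0.07551) = 288.1·9.27^(-0.07551) = 288.1·0.84523 = 243.511.
At 13890 K (t = 138.9):
  G = 288.1·(138.9 − 60)^(-0.07551) = 288.1·78.9^(-0.07551) = 288.1·0.71904 = 207.155.
Gain = 207.155 / 243.511 = 0.8507 → 0.851.

0.851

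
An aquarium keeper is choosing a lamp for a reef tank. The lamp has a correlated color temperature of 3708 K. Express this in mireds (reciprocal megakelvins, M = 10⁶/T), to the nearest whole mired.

270 mireds

M = 10⁶ / 3708 = 269.687 → 270 mireds.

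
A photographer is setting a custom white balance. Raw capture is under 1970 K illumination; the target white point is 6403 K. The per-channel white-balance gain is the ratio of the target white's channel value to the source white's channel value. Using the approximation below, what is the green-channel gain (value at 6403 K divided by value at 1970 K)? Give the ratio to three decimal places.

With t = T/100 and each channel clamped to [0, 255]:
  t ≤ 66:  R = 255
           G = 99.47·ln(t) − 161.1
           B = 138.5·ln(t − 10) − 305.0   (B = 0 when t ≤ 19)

At 1970 K (t = 19.7):
  G = 99.47·ln 19.7 − 161.1 = 99.47·2.9806 − 161.1 = 135.382.
At 6403 K (t = 64.03):
  G = 99.47·ln 64.03 − 161.1 = 99.47·4.1594 − 161.1 = 252.631.
Gain = 252.631 / 135.382 = 1.8661 → 1.866.

1.866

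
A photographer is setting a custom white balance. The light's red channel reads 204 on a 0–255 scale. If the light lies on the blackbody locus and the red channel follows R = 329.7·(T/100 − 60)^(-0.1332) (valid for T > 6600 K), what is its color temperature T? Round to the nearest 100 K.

9700 K

(t − 60)^(-0.1332) = 204/329.7 = 0.61874.
t − 60 = 0.61874^(1/-0.1332) = 0.61874^(-7.508) = 36.748, so t = 96.748.
T = 100·t = 9675 K → 9700 K to the nearest 100 K.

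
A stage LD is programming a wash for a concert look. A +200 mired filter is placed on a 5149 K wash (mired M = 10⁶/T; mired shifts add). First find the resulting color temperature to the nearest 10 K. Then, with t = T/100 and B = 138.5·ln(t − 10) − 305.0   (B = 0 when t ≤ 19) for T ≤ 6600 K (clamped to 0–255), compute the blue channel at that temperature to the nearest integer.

74

M_in = 10⁶/5149 = 194.21; M_out = 194.21 + (+200) = 394.21.
T_out = 10⁶/394.21 = 2536.7 K → 2540 K; t = 25.4.
B = 138.5·ln(25.4 − 10) − 305.0 = 138.5·ln 15.4 − 305.0 = 138.5·2.7344 − 305.0 = 73.710.
Rounded: 74.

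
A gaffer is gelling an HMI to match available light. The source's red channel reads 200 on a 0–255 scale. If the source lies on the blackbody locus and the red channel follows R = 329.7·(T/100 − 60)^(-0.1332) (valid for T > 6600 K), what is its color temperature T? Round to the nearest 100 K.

10300 K

(t − 60)^(-0.1332) = 200/329.7 = 0.60661.
t − 60 = 0.60661^(1/-0.1332) = 0.60661^(-7.508) = 42.638, so t = 102.638.
T = 100·t = 10264 K → 10300 K to the nearest 100 K.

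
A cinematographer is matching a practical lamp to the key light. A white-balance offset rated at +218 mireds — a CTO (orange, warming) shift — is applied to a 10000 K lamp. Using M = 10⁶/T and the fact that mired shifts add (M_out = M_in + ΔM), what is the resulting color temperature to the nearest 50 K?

M_in = 10⁶/10000 = 100.00 mireds.
M_out = 100.00 + (+218) = 318.00 mireds.
T_out = 10⁶/318.00 = 3144.7 K → 3150 K.

3150 K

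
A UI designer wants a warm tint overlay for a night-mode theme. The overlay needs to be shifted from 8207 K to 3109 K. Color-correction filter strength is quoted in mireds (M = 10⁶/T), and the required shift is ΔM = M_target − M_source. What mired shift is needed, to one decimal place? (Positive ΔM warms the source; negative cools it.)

+199.8 mireds

M_source = 10⁶/8207 = 121.847; M_target = 10⁶/3109 = 321.647.
ΔM = 321.647 − 121.847 = 199.800 → +199.8 mireds, a warming shift.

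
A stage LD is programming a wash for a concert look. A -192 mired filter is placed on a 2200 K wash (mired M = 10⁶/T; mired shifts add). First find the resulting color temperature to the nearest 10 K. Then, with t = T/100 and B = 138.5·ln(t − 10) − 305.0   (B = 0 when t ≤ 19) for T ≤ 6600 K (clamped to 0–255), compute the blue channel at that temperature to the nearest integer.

157

M_in = 10⁶/2200 = 454.55; M_out = 454.55 + (-192) = 262.55.
T_out = 10⁶/262.55 = 3808.9 K → 3810 K; t = 38.1.
B = 138.5·ln(38.1 − 10) − 305.0 = 138.5·ln 28.1 − 305.0 = 138.5·3.3358 − 305.0 = 157.004.
Rounded: 157.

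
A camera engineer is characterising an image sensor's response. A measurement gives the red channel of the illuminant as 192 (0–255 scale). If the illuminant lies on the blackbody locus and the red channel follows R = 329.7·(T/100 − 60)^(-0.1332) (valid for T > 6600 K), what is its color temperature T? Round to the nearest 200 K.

(t − 60)^(-0.1332) = 192/329.7 = 0.58235.
t − 60 = 0.58235^(1/-0.1332) = 0.58235^(-7.508) = 57.929, so t = 117.929.
T = 100·t = 11793 K → 11800 K to the nearest 200 K.

11800 K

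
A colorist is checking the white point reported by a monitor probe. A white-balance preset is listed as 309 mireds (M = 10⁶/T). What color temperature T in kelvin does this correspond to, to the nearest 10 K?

T = 10⁶ / 309 = 3236.25 K → 3240 K.

3240 K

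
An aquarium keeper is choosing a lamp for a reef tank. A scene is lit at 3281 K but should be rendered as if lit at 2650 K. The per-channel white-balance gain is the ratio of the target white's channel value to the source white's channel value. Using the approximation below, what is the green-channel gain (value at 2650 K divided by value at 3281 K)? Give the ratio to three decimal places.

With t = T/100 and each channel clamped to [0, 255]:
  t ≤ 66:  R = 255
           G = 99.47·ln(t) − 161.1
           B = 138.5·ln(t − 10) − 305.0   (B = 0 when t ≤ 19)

0.886

At 3281 K (t = 32.81):
  G = 99.47·ln 32.81 − 161.1 = 99.47·3.4907 − 161.1 = 186.123.
At 2650 K (t = 26.5):
  G = 99.47·ln 26.5 − 161.1 = 99.47·3.2771 − 161.1 = 164.878.
Gain = 164.878 / 186.123 = 0.8859 → 0.886.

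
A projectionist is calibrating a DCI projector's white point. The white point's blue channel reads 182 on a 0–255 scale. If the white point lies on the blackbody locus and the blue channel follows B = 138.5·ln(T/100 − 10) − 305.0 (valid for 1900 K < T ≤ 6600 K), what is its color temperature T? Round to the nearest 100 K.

ln(t − 10) = (182 + 305.0) / 138.5 = 3.5162.
t − 10 = e^3.5162 = 33.658, so t = 43.658.
T = 100·t = 4366 K → 4400 K to the nearest 100 K.

4400 K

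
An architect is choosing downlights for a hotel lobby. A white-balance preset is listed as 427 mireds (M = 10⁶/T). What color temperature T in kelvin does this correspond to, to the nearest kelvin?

T = 10⁶ / 427 = 2341.92 K → 2342 K.

2342 K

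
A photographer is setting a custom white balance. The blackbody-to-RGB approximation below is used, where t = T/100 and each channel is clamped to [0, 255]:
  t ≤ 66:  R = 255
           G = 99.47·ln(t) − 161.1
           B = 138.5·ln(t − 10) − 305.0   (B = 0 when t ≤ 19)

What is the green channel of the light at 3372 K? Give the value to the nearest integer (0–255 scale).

189

t = 3372/100 = 33.72; the t ≤ 66 branch applies.
G = 99.47·ln 33.72 − 161.1 = 99.47·3.5181 − 161.1 = 188.845.
Rounded: 189.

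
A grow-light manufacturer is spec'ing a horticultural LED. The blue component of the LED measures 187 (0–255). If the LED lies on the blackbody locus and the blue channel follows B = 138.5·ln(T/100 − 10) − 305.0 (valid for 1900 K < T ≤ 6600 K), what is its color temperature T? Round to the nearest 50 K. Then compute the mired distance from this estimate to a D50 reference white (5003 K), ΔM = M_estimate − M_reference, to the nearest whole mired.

+22 mireds

ln(t − 10) = (187 + 305.0) / 138.5 = 3.5523.
t − 10 = e^3.5523 = 34.895, so t = 44.895.
T = 100·t = 4490 K → 4500 K to the nearest 50 K.
M_estimate = 10⁶/4500 = 222.22; M_reference = 10⁶/5003 = 199.88.
ΔM = 222.22 − 199.88 = 22.34 → +22 mireds.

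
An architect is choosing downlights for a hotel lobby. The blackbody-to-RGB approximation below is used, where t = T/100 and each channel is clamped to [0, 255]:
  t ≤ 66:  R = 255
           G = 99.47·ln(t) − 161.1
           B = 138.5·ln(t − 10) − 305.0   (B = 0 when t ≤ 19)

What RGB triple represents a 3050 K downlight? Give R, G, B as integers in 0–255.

t = 3050/100 = 30.5; the t ≤ 66 branch applies.
R = 255 by definition for t ≤ 66.
G = 99.47·ln 30.5 − 161.1 = 99.47·3.4177 − 161.1 = 178.861.
B = 138.5·ln(30.5 − 10) − 305.0 = 138.5·ln 20.5 − 305.0 = 138.5·3.0204 − 305.0 = 113.329.
Rounded: (255, 179, 113).

R=255, G=179, B=113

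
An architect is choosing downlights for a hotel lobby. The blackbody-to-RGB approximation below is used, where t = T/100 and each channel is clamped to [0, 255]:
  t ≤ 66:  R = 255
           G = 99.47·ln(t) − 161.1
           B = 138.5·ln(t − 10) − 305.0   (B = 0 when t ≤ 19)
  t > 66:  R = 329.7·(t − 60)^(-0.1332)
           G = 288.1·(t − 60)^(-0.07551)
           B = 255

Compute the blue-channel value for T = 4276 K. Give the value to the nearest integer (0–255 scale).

178

t = 4276/100 = 42.76; the t ≤ 66 branch applies.
B = 138.5·ln(42.76 − 10) − 305.0 = 138.5·ln 32.76 − 305.0 = 138.5·3.4892 − 305.0 = 178.255.
Rounded: 178.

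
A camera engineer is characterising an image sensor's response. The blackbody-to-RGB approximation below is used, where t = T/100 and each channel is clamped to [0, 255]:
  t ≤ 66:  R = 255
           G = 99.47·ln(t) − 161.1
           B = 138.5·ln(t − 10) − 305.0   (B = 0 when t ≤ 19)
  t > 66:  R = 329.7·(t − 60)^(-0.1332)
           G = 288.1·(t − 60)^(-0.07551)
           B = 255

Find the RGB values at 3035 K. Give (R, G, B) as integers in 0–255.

(255, 178, 112)

t = 3035/100 = 30.35; the t ≤ 66 branch applies.
R = 255 by definition for t ≤ 66.
G = 99.47·ln 30.35 − 161.1 = 99.47·3.4128 − 161.1 = 178.371.
B = 138.5·ln(30.35 − 10) − 305.0 = 138.5·ln 20.35 − 305.0 = 138.5·3.0131 − 305.0 = 112.312.
Rounded: (255, 178, 112).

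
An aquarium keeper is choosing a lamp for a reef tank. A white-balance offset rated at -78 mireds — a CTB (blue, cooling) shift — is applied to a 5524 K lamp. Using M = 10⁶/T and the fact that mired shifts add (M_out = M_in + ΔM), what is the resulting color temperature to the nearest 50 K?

9700 K

M_in = 10⁶/5524 = 181.03 mireds.
M_out = 181.03 + (-78) = 103.03 mireds.
T_out = 10⁶/103.03 = 9706.1 K → 9700 K.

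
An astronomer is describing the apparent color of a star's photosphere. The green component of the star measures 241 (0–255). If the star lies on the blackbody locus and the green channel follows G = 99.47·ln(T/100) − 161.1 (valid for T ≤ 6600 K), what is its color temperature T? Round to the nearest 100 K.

ln t = (241 + 161.1) / 99.47 = 4.0424.
t = e^4.0424 = 56.964.
T = 100·t = 5696 K → 5700 K to the nearest 100 K.

5700 K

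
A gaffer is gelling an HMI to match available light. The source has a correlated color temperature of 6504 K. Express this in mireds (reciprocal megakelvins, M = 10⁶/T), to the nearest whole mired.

M = 10⁶ / 6504 = 153.752 → 154 mireds.

154 mireds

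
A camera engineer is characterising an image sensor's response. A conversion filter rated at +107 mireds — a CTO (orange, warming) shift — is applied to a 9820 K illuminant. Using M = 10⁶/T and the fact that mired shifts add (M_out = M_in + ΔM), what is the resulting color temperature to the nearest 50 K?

M_in = 10⁶/9820 = 101.83 mireds.
M_out = 101.83 + (+107) = 208.83 mireds.
T_out = 10⁶/208.83 = 4788.5 K → 4800 K.

4800 K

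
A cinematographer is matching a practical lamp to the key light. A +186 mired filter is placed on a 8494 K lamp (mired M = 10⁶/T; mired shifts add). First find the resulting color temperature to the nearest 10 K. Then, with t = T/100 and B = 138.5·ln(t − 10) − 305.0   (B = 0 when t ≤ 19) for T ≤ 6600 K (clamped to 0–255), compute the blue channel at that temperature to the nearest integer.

M_in = 10⁶/8494 = 117.73; M_out = 117.73 + (+186) = 303.73.
T_out = 10⁶/303.73 = 3292.4 K → 3290 K; t = 32.9.
B = 138.5·ln(32.9 − 10) − 305.0 = 138.5·ln 22.9 − 305.0 = 138.5·3.1311 − 305.0 = 128.662.
Rounded: 129.

129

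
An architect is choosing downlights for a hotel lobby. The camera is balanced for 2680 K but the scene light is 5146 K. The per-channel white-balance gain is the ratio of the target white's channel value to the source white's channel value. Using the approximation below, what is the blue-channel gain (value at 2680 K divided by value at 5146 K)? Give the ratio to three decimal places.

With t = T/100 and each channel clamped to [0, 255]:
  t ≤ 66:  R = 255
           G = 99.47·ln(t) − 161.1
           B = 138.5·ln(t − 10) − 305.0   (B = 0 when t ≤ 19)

At 5146 K (t = 51.46):
  B = 138.5·ln(51.46 − 10) − 305.0 = 138.5·ln 41.46 − 305.0 = 138.5·3.7247 − 305.0 = 210.875.
At 2680 K (t = 26.8):
  B = 138.5·ln(26.8 − 10) − 305.0 = 138.5·ln 16.8 − 305.0 = 138.5·2.8214 − 305.0 = 85.761.
Gain = 85.761 / 210.875 = 0.4067 → 0.407.

0.407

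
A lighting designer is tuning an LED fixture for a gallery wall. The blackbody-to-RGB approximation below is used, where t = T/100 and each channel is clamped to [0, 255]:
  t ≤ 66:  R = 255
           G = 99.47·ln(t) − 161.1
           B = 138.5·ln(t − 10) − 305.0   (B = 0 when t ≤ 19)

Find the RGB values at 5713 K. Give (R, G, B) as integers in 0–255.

(255, 241, 229)

t = 5713/100 = 57.13; the t ≤ 66 branch applies.
R = 255 by definition for t ≤ 66.
G = 99.47·ln 57.13 − 161.1 = 99.47·4.0453 − 161.1 = 241.289.
B = 138.5·ln(57.13 − 10) − 305.0 = 138.5·ln 47.13 − 305.0 = 138.5·3.8529 − 305.0 = 228.628.
Rounded: (255, 241, 229).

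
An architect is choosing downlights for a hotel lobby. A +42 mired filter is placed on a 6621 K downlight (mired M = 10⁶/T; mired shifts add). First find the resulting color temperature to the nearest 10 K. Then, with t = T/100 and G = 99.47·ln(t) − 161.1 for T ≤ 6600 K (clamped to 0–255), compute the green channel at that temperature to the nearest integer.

M_in = 10⁶/6621 = 151.03; M_out = 151.03 + (+42) = 193.03.
T_out = 10⁶/193.03 = 5180.4 K → 5180 K; t = 51.8.
G = 99.47·ln 51.8 − 161.1 = 99.47·3.9474 − 161.1 = 231.547.
Rounded: 232.

232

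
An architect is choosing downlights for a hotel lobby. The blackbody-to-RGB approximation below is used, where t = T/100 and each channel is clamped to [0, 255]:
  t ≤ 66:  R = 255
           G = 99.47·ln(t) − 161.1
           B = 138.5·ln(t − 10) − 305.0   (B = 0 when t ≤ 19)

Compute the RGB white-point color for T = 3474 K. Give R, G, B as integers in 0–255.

R=255, G=192, B=139

t = 3474/100 = 34.74; the t ≤ 66 branch applies.
R = 255 by definition for t ≤ 66.
G = 99.47·ln 34.74 − 161.1 = 99.47·3.5479 − 161.1 = 191.809.
B = 138.5·ln(34.74 − 10) − 305.0 = 138.5·ln 24.74 − 305.0 = 138.5·3.2084 − 305.0 = 139.366.
Rounded: (255, 192, 139).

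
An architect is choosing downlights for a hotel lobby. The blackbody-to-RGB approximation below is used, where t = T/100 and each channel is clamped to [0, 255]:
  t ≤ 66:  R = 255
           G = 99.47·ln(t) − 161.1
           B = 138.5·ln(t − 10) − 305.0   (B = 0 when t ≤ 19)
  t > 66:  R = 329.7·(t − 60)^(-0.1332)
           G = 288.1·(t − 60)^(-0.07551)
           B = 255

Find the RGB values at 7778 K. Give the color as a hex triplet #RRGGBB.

t = 7778/100 = 77.78; the t > 66 branch applies.
R = 329.7·(77.78 − 60)^(-0.1332) = 329.7·17.78^(-0.1332) = 329.7·0.68157 = 224.713.
G = 288.1·(77.78 − 60)^(-0.07551) = 288.1·17.78^(-0.07551) = 288.1·0.80467 = 231.825.
B = 255 by definition for t > 66.
Rounded: (225, 232, 255).
In hex: #E1E8FF.

#E1E8FF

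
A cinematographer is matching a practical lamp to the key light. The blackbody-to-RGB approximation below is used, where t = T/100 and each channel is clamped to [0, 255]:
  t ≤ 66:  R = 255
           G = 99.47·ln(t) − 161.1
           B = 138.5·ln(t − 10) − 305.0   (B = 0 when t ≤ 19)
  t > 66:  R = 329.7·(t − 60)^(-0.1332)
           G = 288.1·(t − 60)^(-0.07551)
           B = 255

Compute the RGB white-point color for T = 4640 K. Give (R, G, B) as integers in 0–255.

t = 4640/100 = 46.4; the t ≤ 66 branch applies.
R = 255 by definition for t ≤ 66.
G = 99.47·ln 46.4 − 161.1 = 99.47·3.8373 − 161.1 = 220.596.
B = 138.5·ln(46.4 − 10) − 305.0 = 138.5·ln 36.4 − 305.0 = 138.5·3.5946 − 305.0 = 192.848.
Rounded: (255, 221, 193).

(255, 221, 193)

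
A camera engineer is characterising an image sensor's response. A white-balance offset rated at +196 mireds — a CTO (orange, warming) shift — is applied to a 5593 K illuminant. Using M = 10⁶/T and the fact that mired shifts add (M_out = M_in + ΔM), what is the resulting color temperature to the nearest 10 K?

2670 K

M_in = 10⁶/5593 = 178.79 mireds.
M_out = 178.79 + (+196) = 374.79 mireds.
T_out = 10⁶/374.79 = 2668.1 K → 2670 K.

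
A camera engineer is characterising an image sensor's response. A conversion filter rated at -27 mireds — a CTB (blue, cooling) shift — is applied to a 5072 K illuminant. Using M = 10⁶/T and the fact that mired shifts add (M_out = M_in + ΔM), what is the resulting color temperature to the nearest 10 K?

M_in = 10⁶/5072 = 197.16 mireds.
M_out = 197.16 + (-27) = 170.16 mireds.
T_out = 10⁶/170.16 = 5876.8 K → 5880 K.

5880 K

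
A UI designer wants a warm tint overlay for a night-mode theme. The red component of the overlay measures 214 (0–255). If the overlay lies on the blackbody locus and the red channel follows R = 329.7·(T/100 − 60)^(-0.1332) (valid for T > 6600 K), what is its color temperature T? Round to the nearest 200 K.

8600 K

(t − 60)^(-0.1332) = 214/329.7 = 0.64907.
t − 60 = 0.64907^(1/-0.1332) = 0.64907^(-7.508) = 25.657, so t = 85.657.
T = 100·t = 8566 K → 8600 K to the nearest 200 K.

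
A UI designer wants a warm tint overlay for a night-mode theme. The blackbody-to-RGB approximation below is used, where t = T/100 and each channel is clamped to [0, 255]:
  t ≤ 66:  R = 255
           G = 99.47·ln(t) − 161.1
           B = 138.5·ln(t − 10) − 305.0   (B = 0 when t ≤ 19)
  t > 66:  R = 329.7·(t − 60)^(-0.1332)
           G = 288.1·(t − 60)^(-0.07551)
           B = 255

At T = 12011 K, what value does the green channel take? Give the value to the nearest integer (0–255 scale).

211

t = 12011/100 = 120.11; the t > 66 branch applies.
G = 288.1·(120.11 − 60)^(-0.07551) = 288.1·60.11^(-0.07551) = 288.1·0.73396 = 211.454.
Rounded: 211.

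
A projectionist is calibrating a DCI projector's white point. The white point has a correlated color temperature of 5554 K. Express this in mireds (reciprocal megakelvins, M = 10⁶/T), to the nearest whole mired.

M = 10⁶ / 5554 = 180.050 → 180 mireds.

180 mireds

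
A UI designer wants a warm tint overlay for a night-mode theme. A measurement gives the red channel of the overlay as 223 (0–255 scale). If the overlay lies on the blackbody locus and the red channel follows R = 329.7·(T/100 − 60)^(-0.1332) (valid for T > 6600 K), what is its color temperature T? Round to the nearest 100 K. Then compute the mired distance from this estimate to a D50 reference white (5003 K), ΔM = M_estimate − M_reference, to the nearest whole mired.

-73 mireds

(t − 60)^(-0.1332) = 223/329.7 = 0.67637.
t − 60 = 0.67637^(1/-0.1332) = 0.67637^(-7.508) = 18.831, so t = 78.831.
T = 100·t = 7883 K → 7900 K to the nearest 100 K.
M_estimate = 10⁶/7900 = 126.58; M_reference = 10⁶/5003 = 199.88.
ΔM = 126.58 − 199.88 = -73.30 → -73 mireds.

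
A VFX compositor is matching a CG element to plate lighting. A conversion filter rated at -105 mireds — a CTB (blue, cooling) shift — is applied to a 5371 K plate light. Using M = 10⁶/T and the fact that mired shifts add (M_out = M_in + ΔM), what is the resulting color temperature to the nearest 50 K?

M_in = 10⁶/5371 = 186.19 mireds.
M_out = 186.19 + (-105) = 81.19 mireds.
T_out = 10⁶/81.19 = 12317.5 K → 12300 K.

12300 K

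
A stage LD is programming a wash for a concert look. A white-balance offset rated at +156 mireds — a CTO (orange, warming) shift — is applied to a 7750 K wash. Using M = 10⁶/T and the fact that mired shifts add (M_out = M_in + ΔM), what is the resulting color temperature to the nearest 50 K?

3500 K

M_in = 10⁶/7750 = 129.03 mireds.
M_out = 129.03 + (+156) = 285.03 mireds.
T_out = 10⁶/285.03 = 3508.4 K → 3500 K.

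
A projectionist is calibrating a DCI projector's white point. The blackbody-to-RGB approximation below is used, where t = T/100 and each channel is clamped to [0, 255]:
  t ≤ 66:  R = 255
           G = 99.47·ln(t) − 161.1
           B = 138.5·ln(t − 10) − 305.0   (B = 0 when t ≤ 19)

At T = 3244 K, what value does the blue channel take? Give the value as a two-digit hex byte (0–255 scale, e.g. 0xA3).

0x7E

t = 3244/100 = 32.44; the t ≤ 66 branch applies.
B = 138.5·ln(32.44 − 10) − 305.0 = 138.5·ln 22.44 − 305.0 = 138.5·3.1108 − 305.0 = 125.852.
Rounded: 126; in hex, 0x7E.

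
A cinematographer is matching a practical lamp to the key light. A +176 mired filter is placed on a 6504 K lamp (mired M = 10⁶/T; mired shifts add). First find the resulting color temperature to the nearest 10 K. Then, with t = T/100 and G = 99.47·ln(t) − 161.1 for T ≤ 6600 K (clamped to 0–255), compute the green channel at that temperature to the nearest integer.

178

M_in = 10⁶/6504 = 153.75; M_out = 153.75 + (+176) = 329.75.
T_out = 10⁶/329.75 = 3032.6 K → 3030 K; t = 30.3.
G = 99.47·ln 30.3 − 161.1 = 99.47·3.4111 − 161.1 = 178.207.
Rounded: 178.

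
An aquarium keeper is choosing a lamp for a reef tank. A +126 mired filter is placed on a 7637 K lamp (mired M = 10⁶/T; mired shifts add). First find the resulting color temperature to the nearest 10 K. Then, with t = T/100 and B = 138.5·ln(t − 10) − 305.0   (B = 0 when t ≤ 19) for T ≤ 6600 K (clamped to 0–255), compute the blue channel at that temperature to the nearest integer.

161

M_in = 10⁶/7637 = 130.94; M_out = 130.94 + (+126) = 256.94.
T_out = 10⁶/256.94 = 3891.9 K → 3890 K; t = 38.9.
B = 138.5·ln(38.9 − 10) − 305.0 = 138.5·ln 28.9 − 305.0 = 138.5·3.3638 − 305.0 = 160.892.
Rounded: 161.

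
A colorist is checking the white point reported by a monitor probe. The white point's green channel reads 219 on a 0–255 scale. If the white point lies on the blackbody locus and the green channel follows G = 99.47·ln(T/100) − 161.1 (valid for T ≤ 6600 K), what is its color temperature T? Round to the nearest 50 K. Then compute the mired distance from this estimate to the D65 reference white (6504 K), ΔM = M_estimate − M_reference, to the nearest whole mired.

+66 mireds

ln t = (219 + 161.1) / 99.47 = 3.8213.
t = e^3.8213 = 45.661.
T = 100·t = 4566 K → 4550 K to the nearest 50 K.
M_estimate = 10⁶/4550 = 219.78; M_reference = 10⁶/6504 = 153.75.
ΔM = 219.78 − 153.75 = 66.03 → +66 mireds.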